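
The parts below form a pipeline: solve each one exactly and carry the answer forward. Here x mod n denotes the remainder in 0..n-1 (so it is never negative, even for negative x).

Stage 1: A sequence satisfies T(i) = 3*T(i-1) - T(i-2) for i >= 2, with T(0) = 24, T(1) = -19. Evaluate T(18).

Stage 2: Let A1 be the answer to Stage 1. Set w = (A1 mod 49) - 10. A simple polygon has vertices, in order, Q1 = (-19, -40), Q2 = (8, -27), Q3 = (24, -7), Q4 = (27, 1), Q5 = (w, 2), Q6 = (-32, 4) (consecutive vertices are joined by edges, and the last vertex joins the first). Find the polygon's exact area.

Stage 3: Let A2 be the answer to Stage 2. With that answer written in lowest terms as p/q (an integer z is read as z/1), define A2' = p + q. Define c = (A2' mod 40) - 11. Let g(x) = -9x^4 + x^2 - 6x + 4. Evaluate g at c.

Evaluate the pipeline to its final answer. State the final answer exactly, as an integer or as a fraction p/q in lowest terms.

Stage 1: T(2) = 3*(-19) - 1*(24) = -81; iterating: T(2)=-81, T(3)=-224, T(4)=-591, T(5)=-1549, T(6)=-4056, T(7)=-10619, T(8)=-27801, T(9)=-72784, T(10)=-190551, T(11)=-498869, T(12)=-1306056, T(13)=-3419299, T(14)=-8951841, T(15)=-23436224, T(16)=-61356831, T(17)=-160634269, T(18)=-420545976; answer -420545976
Stage 2: A1 = -420545976; w = -7; cross terms: (-19*-27 - 8*-40)=833, (8*-7 - 24*-27)=592, (24*1 - 27*-7)=213, (27*2 - -7*1)=61, (-7*4 - -32*2)=36, (-32*-40 - -19*4)=1356; twice the area = |3091| = 3091; area = 3091/2; answer 3091/2
Stage 3: A2 = 3091/2; threaded value p + q = 3093; c = 2; -9*(2)^4 + 1*(2)^2 - 6*(2)^1 + 4 = (-144) + (4) + (-12) + (4) = -148; answer -148

-148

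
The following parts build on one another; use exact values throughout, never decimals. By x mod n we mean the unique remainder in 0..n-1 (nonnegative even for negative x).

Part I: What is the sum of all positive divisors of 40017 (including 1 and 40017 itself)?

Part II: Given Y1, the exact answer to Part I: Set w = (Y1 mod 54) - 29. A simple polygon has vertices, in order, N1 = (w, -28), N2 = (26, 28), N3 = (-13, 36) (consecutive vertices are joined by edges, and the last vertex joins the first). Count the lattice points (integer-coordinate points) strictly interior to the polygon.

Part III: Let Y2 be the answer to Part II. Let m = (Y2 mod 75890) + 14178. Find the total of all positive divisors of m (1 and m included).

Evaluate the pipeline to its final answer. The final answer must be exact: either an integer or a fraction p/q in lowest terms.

Part I: 40017 = 3 * 13339; sigma = (1 + 3) * (1 + 13339) = 4 * 13340 = 53360; answer 53360
Part II: Y1 = 53360; w = -21; cross terms: (-21*28 - 26*-28)=140, (26*36 - -13*28)=1300, (-13*-28 - -21*36)=1120; twice the area = |2560| = 2560; area = 1280; boundary points = 1 + 1 + 8 = 10; strictly interior points = area - boundary/2 + 1 = 1276; answer 1276
Part III: Y2 = 1276; m = 15454; 15454 = 2 * 7727; sigma = (1 + 2) * (1 + 7727) = 3 * 7728 = 23184; answer 23184

23184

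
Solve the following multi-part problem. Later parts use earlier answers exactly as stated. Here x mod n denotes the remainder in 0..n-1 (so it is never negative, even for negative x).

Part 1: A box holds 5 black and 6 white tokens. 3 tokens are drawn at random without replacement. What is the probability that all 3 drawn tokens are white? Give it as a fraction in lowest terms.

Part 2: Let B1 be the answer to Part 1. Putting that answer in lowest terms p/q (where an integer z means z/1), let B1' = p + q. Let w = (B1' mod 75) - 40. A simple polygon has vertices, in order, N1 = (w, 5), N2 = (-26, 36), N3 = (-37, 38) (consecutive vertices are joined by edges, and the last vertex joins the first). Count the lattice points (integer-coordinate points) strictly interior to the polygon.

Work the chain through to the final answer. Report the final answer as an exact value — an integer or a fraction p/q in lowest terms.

147

Part 1: total draws C(11,3) = 165; favorable C(6,3) = 20; P = 4/33; answer 4/33
Part 2: B1 = 4/33; threaded value p + q = 37; w = -3; cross terms: (-3*36 - -26*5)=22, (-26*38 - -37*36)=344, (-37*5 - -3*38)=-71; twice the area = |295| = 295; area = 295/2; boundary points = 1 + 1 + 1 = 3; strictly interior points = area - boundary/2 + 1 = 147; answer 147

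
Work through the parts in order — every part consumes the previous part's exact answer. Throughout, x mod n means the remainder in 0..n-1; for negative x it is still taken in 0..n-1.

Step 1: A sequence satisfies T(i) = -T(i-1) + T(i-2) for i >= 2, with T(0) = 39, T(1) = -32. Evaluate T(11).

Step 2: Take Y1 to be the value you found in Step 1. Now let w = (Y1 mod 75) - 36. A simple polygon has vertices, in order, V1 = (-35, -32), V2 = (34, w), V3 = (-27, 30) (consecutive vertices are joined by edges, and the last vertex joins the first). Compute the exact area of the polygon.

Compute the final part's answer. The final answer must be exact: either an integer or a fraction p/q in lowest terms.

2027

Step 1: T(2) = -1*(-32) + 1*(39) = 71; iterating: T(2)=71, T(3)=-103, T(4)=174, T(5)=-277, T(6)=451, T(7)=-728, T(8)=1179, T(9)=-1907, T(10)=3086, T(11)=-4993; answer -4993
Step 2: Y1 = -4993; w = -4; cross terms: (-35*-4 - 34*-32)=1228, (34*30 - -27*-4)=912, (-27*-32 - -35*30)=1914; twice the area = |4054| = 4054; area = 2027; answer 2027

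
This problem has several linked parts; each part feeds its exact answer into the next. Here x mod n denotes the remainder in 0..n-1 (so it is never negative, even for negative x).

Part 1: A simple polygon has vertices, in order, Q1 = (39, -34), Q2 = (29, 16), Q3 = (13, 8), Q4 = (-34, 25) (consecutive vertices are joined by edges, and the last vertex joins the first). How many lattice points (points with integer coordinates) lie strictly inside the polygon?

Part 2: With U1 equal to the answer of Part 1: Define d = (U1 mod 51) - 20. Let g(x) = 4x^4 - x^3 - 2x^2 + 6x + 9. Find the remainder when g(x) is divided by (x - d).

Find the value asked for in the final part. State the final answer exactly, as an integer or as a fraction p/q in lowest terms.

961

Part 1: cross terms: (39*16 - 29*-34)=1610, (29*8 - 13*16)=24, (13*25 - -34*8)=597, (-34*-34 - 39*25)=181; twice the area = |2412| = 2412; area = 1206; boundary points = 10 + 8 + 1 + 1 = 20; strictly interior points = area - boundary/2 + 1 = 1197; answer 1197
Part 2: U1 = 1197; d = 4; remainder = value at the root: 4*(4)^4 - 1*(4)^3 - 2*(4)^2 + 6*(4)^1 + 9 = (1024) + (-64) + (-32) + (24) + (9) = 961; answer 961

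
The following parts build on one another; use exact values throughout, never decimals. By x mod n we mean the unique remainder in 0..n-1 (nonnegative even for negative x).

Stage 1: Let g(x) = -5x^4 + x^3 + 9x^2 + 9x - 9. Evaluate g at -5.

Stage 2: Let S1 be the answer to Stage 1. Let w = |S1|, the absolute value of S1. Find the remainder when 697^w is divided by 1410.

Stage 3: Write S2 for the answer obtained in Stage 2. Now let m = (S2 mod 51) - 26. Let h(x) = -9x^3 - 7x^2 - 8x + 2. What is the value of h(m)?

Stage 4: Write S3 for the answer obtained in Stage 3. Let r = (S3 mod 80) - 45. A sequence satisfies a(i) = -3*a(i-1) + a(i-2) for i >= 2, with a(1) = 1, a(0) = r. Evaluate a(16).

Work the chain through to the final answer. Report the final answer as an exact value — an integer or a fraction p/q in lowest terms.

-510148743

Stage 1: -5*(-5)^4 + 1*(-5)^3 + 9*(-5)^2 + 9*(-5)^1 - 9 = (-3125) + (-125) + (225) + (-45) + (-9) = -3079; answer -3079
Stage 2: S1 = -3079; w = 3079; squarings mod 1410: 697^1=697, 697^2=769, 697^4=571, 697^8=331, 697^16=991, 697^32=721, 697^64=961, 697^128=1381, 697^256=841, 697^512=871, 697^1024=61, 697^2048=901; 697^3079 = 697^1 * 697^2 * 697^4 * 697^1024 * 697^2048 = 583 (mod 1410); answer 583
Stage 3: S2 = 583; m = -4; -9*(-4)^3 - 7*(-4)^2 - 8*(-4)^1 + 2 = (576) + (-112) + (32) + (2) = 498; answer 498
Stage 4: S3 = 498; r = -27; a(2) = -3*(1) + 1*(-27) = -30; iterating: a(2)=-30, a(3)=91, a(4)=-303, a(5)=1000, a(6)=-3303, a(7)=10909, a(8)=-36030, a(9)=118999, a(10)=-393027, a(11)=1298080, a(12)=-4287267, a(13)=14159881, a(14)=-46766910, a(15)=154460611, a(16)=-510148743; answer -510148743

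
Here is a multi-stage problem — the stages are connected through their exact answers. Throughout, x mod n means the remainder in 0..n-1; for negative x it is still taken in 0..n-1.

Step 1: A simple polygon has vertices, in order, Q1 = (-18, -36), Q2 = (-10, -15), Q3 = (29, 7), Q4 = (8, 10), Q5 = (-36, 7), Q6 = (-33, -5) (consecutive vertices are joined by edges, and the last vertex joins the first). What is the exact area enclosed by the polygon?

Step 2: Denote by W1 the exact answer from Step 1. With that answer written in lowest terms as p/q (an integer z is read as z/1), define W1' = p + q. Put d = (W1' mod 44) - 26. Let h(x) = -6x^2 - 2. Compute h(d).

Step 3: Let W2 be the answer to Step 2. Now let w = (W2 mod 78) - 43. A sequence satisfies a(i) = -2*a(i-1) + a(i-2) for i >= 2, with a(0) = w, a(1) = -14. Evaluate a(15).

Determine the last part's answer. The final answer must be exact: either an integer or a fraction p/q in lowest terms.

Step 1: cross terms: (-18*-15 - -10*-36)=-90, (-10*7 - 29*-15)=365, (29*10 - 8*7)=234, (8*7 - -36*10)=416, (-36*-5 - -33*7)=411, (-33*-36 - -18*-5)=1098; twice the area = |2434| = 2434; area = 1217; answer 1217
Step 2: W1 = 1217; threaded value p + q = 1218; d = 4; -6*(4)^2 - 2 = (-96) + (-2) = -98; answer -98
Step 3: W2 = -98; w = 15; a(2) = -2*(-14) + 1*(15) = 43; iterating: a(2)=43, a(3)=-100, a(4)=243, a(5)=-586, a(6)=1415, a(7)=-3416, a(8)=8247, a(9)=-19910, a(10)=48067, a(11)=-116044, a(12)=280155, a(13)=-676354, a(14)=1632863, a(15)=-3942080; answer -3942080

-3942080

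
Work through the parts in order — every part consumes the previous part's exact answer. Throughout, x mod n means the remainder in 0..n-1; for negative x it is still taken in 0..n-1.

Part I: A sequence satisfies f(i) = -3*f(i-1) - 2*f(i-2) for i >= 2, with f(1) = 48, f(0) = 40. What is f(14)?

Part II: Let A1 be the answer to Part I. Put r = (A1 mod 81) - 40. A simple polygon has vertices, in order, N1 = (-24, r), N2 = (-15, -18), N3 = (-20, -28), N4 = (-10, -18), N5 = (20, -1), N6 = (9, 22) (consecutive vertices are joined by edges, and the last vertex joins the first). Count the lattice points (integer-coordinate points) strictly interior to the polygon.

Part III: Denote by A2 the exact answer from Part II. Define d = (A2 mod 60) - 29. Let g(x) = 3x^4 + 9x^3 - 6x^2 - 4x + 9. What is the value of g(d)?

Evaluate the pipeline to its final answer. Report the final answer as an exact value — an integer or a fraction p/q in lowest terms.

664071

Part I: f(2) = -3*(48) - 2*(40) = -224; iterating: f(2)=-224, f(3)=576, f(4)=-1280, f(5)=2688, f(6)=-5504, f(7)=11136, f(8)=-22400, f(9)=44928, f(10)=-89984, f(11)=180096, f(12)=-360320, f(13)=720768, f(14)=-1441664; answer -1441664
Part II: A1 = -1441664; r = 15; cross terms: (-24*-18 - -15*15)=657, (-15*-28 - -20*-18)=60, (-20*-18 - -10*-28)=80, (-10*-1 - 20*-18)=370, (20*22 - 9*-1)=449, (9*15 - -24*22)=663; twice the area = |2279| = 2279; area = 2279/2; boundary points = 3 + 5 + 10 + 1 + 1 + 1 = 21; strictly interior points = area - boundary/2 + 1 = 1130; answer 1130
Part III: A2 = 1130; d = 21; 3*(21)^4 + 9*(21)^3 - 6*(21)^2 - 4*(21)^1 + 9 = (583443) + (83349) + (-2646) + (-84) + (9) = 664071; answer 664071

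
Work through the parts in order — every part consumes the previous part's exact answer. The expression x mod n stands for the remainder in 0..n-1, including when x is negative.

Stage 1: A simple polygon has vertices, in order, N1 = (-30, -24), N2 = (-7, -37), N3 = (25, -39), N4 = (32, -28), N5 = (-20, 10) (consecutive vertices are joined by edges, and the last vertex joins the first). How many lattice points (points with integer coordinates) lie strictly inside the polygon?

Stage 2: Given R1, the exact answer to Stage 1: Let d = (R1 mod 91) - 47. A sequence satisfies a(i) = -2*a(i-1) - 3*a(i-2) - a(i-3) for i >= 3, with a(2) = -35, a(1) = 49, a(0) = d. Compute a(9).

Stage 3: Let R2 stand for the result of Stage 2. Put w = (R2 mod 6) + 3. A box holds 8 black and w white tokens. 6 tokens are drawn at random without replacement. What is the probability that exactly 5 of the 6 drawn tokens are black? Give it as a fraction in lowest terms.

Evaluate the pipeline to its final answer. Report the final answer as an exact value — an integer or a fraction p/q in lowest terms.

8/143

Stage 1: cross terms: (-30*-37 - -7*-24)=942, (-7*-39 - 25*-37)=1198, (25*-28 - 32*-39)=548, (32*10 - -20*-28)=-240, (-20*-24 - -30*10)=780; twice the area = |3228| = 3228; area = 1614; boundary points = 1 + 2 + 1 + 2 + 2 = 8; strictly interior points = area - boundary/2 + 1 = 1611; answer 1611
Stage 2: R1 = 1611; d = 17; a(3) = -2*(-35) - 3*(49) - 1*(17) = -94; iterating: a(3)=-94, a(4)=244, a(5)=-171, a(6)=-296, a(7)=861, a(8)=-663, a(9)=-961; answer -961
Stage 3: R2 = -961; w = 8; total draws C(16,6) = 8008; favorable C(8,5)*C(8,1) = 448; P = 8/143; answer 8/143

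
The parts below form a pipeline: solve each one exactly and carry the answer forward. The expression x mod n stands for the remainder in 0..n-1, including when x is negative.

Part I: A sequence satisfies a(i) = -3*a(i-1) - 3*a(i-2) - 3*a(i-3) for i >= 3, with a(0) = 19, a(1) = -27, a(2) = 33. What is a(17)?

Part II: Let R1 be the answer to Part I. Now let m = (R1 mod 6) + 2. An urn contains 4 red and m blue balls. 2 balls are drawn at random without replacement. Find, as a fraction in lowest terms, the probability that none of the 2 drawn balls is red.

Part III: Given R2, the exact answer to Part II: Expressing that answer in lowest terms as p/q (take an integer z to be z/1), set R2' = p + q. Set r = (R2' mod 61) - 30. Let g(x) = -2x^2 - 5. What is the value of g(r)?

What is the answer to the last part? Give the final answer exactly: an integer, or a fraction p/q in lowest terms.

Part I: a(3) = -3*(33) - 3*(-27) - 3*(19) = -75; iterating: a(3)=-75, a(4)=207, a(5)=-495, a(6)=1089, a(7)=-2403, a(8)=5427, a(9)=-12339, a(10)=27945, a(11)=-63099, a(12)=142479, a(13)=-321975, a(14)=727785, a(15)=-1644867, a(16)=3717171, a(17)=-8400267; answer -8400267
Part II: R1 = -8400267; m = 5; total draws C(9,2) = 36; favorable C(5,2) = 10; P = 5/18; answer 5/18
Part III: R2 = 5/18; threaded value p + q = 23; r = -7; -2*(-7)^2 - 5 = (-98) + (-5) = -103; answer -103

-103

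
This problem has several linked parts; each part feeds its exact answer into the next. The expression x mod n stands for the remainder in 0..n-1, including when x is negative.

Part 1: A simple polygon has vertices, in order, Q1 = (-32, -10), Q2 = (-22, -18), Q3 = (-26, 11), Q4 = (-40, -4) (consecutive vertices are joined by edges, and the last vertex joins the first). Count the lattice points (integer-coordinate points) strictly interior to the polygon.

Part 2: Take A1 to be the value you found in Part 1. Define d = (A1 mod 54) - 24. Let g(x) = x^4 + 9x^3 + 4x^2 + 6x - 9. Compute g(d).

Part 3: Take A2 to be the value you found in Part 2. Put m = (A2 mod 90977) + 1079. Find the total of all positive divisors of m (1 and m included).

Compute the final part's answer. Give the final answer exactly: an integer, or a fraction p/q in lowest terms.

Part 1: cross terms: (-32*-18 - -22*-10)=356, (-22*11 - -26*-18)=-710, (-26*-4 - -40*11)=544, (-40*-10 - -32*-4)=272; twice the area = |462| = 462; area = 231; boundary points = 2 + 1 + 1 + 2 = 6; strictly interior points = area - boundary/2 + 1 = 229; answer 229
Part 2: A1 = 229; d = -11; 1*(-11)^4 + 9*(-11)^3 + 4*(-11)^2 + 6*(-11)^1 - 9 = (14641) + (-11979) + (484) + (-66) + (-9) = 3071; answer 3071
Part 3: A2 = 3071; m = 4150; 4150 = 2 * 5^2 * 83; sigma = (1 + 2) * (1 + 5 + 25) * (1 + 83) = 3 * 31 * 84 = 7812; answer 7812

7812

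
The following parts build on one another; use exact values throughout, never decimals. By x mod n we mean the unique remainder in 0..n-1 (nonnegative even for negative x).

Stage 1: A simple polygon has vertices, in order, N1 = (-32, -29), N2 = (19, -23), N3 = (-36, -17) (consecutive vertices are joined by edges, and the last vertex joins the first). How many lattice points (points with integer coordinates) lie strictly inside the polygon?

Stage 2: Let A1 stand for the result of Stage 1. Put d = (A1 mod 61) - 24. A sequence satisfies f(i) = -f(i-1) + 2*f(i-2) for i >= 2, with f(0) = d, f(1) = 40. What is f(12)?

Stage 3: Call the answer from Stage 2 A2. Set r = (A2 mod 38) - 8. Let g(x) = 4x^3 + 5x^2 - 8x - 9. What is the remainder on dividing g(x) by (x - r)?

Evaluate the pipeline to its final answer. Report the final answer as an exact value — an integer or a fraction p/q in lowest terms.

73467

Stage 1: cross terms: (-32*-23 - 19*-29)=1287, (19*-17 - -36*-23)=-1151, (-36*-29 - -32*-17)=500; twice the area = |636| = 636; area = 318; boundary points = 3 + 1 + 4 = 8; strictly interior points = area - boundary/2 + 1 = 315; answer 315
Stage 2: A1 = 315; d = -14; f(2) = -1*(40) + 2*(-14) = -68; iterating: f(2)=-68, f(3)=148, f(4)=-284, f(5)=580, f(6)=-1148, f(7)=2308, f(8)=-4604, f(9)=9220, f(10)=-18428, f(11)=36868, f(12)=-73724; answer -73724
Stage 3: A2 = -73724; r = 26; remainder = value at the root: 4*(26)^3 + 5*(26)^2 - 8*(26)^1 - 9 = (70304) + (3380) + (-208) + (-9) = 73467; answer 73467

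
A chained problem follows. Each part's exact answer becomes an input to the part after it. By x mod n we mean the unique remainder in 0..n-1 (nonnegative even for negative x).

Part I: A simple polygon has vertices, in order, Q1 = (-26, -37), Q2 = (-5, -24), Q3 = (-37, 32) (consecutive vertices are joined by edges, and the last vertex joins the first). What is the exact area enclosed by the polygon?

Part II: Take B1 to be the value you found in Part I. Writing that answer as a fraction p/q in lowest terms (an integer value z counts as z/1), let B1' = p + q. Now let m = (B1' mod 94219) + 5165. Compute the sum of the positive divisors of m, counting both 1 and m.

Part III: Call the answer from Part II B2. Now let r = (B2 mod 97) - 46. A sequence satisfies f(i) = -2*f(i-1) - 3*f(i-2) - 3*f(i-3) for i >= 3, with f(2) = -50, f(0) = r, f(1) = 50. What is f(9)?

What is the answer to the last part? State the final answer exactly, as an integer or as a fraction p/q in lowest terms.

-1730

Part I: cross terms: (-26*-24 - -5*-37)=439, (-5*32 - -37*-24)=-1048, (-37*-37 - -26*32)=2201; twice the area = |1592| = 1592; area = 796; answer 796
Part II: B1 = 796; threaded value p + q = 797; m = 5962; 5962 = 2 * 11 * 271; sigma = (1 + 2) * (1 + 11) * (1 + 271) = 3 * 12 * 272 = 9792; answer 9792
Part III: B2 = 9792; r = 46; f(3) = -2*(-50) - 3*(50) - 3*(46) = -188; iterating: f(3)=-188, f(4)=376, f(5)=-38, f(6)=-488, f(7)=-38, f(8)=1654, f(9)=-1730; answer -1730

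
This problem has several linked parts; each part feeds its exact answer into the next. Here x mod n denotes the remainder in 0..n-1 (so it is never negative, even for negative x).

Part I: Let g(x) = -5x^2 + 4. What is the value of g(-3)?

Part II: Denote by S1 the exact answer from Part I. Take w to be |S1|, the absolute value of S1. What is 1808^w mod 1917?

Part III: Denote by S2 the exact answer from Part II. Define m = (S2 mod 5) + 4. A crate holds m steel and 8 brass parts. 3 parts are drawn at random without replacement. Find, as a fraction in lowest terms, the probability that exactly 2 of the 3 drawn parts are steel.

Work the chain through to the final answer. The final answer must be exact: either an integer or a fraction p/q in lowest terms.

Part I: -5*(-3)^2 + 4 = (-45) + (4) = -41; answer -41
Part II: S1 = -41; w = 41; squarings mod 1917: 1808^1=1808, 1808^2=379, 1808^4=1783, 1808^8=703, 1808^16=1540, 1808^32=271; 1808^41 = 1808^1 * 1808^8 * 1808^32 = 944 (mod 1917); answer 944
Part III: S2 = 944; m = 8; total draws C(16,3) = 560; favorable C(8,2)*C(8,1) = 224; P = 2/5; answer 2/5

2/5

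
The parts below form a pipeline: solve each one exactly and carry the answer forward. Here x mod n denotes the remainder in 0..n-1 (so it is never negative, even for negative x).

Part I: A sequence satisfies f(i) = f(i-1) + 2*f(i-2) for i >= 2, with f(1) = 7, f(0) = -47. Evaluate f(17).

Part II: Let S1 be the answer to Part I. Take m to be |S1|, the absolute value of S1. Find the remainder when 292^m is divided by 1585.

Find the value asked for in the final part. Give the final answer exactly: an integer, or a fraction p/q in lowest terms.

Part I: f(2) = 1*(7) + 2*(-47) = -87; iterating: f(2)=-87, f(3)=-73, f(4)=-247, f(5)=-393, f(6)=-887, f(7)=-1673, f(8)=-3447, f(9)=-6793, f(10)=-13687, f(11)=-27273, f(12)=-54647, f(13)=-109193, f(14)=-218487, f(15)=-436873, f(16)=-873847, f(17)=-1747593; answer -1747593
Part II: S1 = -1747593; m = 1747593; squarings mod 1585: 292^1=292, 292^2=1259, 292^4=81, 292^8=221, 292^16=1291, 292^32=846, 292^64=881, 292^128=1096, 292^256=1371, 292^512=1416, 292^1024=31, 292^2048=961, 292^4096=1051, 292^8192=1441, 292^16384=131, 292^32768=1311, 292^65536=581, 292^131072=1541, 292^262144=351, 292^524288=1156, 292^1048576=181; 292^1747593 = 292^1 * 292^8 * 292^128 * 292^512 * 292^2048 * 292^8192 * 292^32768 * 292^131072 * 292^524288 * 292^1048576 = 1262 (mod 1585); answer 1262

1262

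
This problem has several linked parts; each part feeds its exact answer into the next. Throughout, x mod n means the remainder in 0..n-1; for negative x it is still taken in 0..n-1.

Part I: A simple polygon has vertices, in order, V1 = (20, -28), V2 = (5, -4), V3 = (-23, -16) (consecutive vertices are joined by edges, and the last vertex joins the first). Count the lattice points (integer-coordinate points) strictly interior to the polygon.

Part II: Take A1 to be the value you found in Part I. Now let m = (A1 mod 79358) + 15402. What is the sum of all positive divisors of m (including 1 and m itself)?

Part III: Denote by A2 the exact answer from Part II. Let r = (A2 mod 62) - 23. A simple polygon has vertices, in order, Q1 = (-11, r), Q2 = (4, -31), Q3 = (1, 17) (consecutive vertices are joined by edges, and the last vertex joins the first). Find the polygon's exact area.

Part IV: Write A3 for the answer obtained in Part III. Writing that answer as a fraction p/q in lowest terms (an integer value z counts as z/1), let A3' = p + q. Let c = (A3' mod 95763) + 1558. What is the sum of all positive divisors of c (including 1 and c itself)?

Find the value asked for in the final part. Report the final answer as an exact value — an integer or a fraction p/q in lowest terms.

1908

Part I: cross terms: (20*-4 - 5*-28)=60, (5*-16 - -23*-4)=-172, (-23*-28 - 20*-16)=964; twice the area = |852| = 852; area = 426; boundary points = 3 + 4 + 1 = 8; strictly interior points = area - boundary/2 + 1 = 423; answer 423
Part II: A1 = 423; m = 15825; 15825 = 3 * 5^2 * 211; sigma = (1 + 3) * (1 + 5 + 25) * (1 + 211) = 4 * 31 * 212 = 26288; answer 26288
Part III: A2 = 26288; r = -23; cross terms: (-11*-31 - 4*-23)=433, (4*17 - 1*-31)=99, (1*-23 - -11*17)=164; twice the area = |696| = 696; area = 348; answer 348
Part IV: A3 = 348; threaded value p + q = 349; c = 1907; 1907 is prime, so its only divisors are 1 and 1907; sigma = 1 + 1907 = 1908; answer 1908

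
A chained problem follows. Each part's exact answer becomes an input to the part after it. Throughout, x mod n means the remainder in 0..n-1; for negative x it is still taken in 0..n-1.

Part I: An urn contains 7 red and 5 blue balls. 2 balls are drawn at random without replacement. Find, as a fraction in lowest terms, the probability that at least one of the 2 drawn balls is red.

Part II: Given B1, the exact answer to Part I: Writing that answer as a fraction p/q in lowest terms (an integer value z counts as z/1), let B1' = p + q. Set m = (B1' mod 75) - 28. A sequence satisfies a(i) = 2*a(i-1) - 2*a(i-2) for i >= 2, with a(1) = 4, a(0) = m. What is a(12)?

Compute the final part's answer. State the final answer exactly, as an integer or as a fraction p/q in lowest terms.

Part I: total draws C(12,2) = 66; complement C(5,2) = 10; favorable 66 - 10 = 56; P = 28/33; answer 28/33
Part II: B1 = 28/33; threaded value p + q = 61; m = 33; a(2) = 2*(4) - 2*(33) = -58; iterating: a(2)=-58, a(3)=-124, a(4)=-132, a(5)=-16, a(6)=232, a(7)=496, a(8)=528, a(9)=64, a(10)=-928, a(11)=-1984, a(12)=-2112; answer -2112

-2112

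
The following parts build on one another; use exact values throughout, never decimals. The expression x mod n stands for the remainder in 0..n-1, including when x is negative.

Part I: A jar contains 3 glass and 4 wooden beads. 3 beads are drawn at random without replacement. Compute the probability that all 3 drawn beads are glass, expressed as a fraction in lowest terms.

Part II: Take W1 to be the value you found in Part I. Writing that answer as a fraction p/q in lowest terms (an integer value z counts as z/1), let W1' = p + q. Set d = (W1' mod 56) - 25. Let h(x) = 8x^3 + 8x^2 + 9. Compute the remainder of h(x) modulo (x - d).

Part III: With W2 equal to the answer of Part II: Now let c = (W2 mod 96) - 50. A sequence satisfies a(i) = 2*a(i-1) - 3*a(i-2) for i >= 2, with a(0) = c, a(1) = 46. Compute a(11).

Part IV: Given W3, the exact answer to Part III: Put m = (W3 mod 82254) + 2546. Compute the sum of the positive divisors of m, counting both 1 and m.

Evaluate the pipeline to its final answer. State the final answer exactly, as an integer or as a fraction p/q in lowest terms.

172480

Part I: total draws C(7,3) = 35; favorable C(3,3) = 1; P = 1/35; answer 1/35
Part II: W1 = 1/35; threaded value p + q = 36; d = 11; remainder = value at the root: 8*(11)^3 + 8*(11)^2 + 9 = (10648) + (968) + (9) = 11625; answer 11625
Part III: W2 = 11625; c = -41; a(2) = 2*(46) - 3*(-41) = 215; iterating: a(2)=215, a(3)=292, a(4)=-61, a(5)=-998, a(6)=-1813, a(7)=-632, a(8)=4175, a(9)=10246, a(10)=7967, a(11)=-14804; answer -14804
Part IV: W3 = -14804; m = 69996; 69996 = 2^2 * 3 * 19 * 307; sigma = (1 + 2 + 4) * (1 + 3) * (1 + 19) * (1 + 307) = 7 * 4 * 20 * 308 = 172480; answer 172480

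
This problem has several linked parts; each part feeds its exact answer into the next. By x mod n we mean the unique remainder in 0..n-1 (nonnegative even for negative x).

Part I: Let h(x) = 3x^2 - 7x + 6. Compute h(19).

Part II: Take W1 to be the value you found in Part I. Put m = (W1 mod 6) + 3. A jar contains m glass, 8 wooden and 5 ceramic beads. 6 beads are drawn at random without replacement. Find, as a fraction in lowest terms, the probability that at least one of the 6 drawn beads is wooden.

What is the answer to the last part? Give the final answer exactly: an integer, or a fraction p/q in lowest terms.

Part I: 3*(19)^2 - 7*(19)^1 + 6 = (1083) + (-133) + (6) = 956; answer 956
Part II: W1 = 956; m = 5; total draws C(18,6) = 18564; complement C(10,6) = 210; favorable 18564 - 210 = 18354; P = 437/442; answer 437/442

437/442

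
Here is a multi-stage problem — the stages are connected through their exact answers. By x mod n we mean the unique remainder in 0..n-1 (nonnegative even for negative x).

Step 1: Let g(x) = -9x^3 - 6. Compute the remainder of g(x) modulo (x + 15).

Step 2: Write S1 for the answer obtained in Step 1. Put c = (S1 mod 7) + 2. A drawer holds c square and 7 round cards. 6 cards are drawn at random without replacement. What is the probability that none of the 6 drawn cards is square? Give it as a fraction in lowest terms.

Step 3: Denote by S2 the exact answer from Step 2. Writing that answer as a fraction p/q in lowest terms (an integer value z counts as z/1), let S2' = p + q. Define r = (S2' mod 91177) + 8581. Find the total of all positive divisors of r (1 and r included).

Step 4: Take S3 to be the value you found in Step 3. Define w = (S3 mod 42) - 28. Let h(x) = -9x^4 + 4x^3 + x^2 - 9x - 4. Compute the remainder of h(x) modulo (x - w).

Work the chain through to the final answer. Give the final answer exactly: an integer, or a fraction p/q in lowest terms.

-605812

Step 1: remainder = value at the root: -9*(-15)^3 - 6 = (30375) + (-6) = 30369; answer 30369
Step 2: S1 = 30369; c = 5; total draws C(12,6) = 924; favorable C(7,6) = 7; P = 1/132; answer 1/132
Step 3: S2 = 1/132; threaded value p + q = 133; r = 8714; 8714 = 2 * 4357; sigma = (1 + 2) * (1 + 4357) = 3 * 4358 = 13074; answer 13074
Step 4: S3 = 13074; w = -16; remainder = value at the root: -9*(-16)^4 + 4*(-16)^3 + 1*(-16)^2 - 9*(-16)^1 - 4 = (-589824) + (-16384) + (256) + (144) + (-4) = -605812; answer -605812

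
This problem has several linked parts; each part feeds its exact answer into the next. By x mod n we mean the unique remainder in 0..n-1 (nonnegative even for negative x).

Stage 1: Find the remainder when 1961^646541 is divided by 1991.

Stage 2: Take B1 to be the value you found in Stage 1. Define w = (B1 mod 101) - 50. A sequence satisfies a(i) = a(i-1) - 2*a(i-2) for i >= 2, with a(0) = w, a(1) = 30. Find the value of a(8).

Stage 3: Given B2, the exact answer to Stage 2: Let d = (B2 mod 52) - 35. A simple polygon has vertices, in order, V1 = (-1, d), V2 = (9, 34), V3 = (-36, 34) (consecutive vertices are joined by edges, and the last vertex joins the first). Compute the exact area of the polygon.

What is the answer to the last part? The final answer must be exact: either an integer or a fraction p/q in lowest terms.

Stage 1: squarings mod 1991: 1961^1=1961, 1961^2=900, 1961^4=1654, 1961^8=82, 1961^16=751, 1961^32=548, 1961^64=1654, 1961^128=82, 1961^256=751, 1961^512=548, 1961^1024=1654, 1961^2048=82, 1961^4096=751, 1961^8192=548, 1961^16384=1654, 1961^32768=82, 1961^65536=751, 1961^131072=548, 1961^262144=1654, 1961^524288=82; 1961^646541 = 1961^1 * 1961^4 * 1961^8 * 1961^128 * 1961^256 * 1961^1024 * 1961^2048 * 1961^4096 * 1961^16384 * 1961^32768 * 1961^65536 * 1961^524288 = 1818 (mod 1991); answer 1818
Stage 2: B1 = 1818; w = -50; a(2) = 1*(30) - 2*(-50) = 130; iterating: a(2)=130, a(3)=70, a(4)=-190, a(5)=-330, a(6)=50, a(7)=710, a(8)=610; answer 610
Stage 3: B2 = 610; d = 3; cross terms: (-1*34 - 9*3)=-61, (9*34 - -36*34)=1530, (-36*3 - -1*34)=-74; twice the area = |1395| = 1395; area = 1395/2; answer 1395/2

1395/2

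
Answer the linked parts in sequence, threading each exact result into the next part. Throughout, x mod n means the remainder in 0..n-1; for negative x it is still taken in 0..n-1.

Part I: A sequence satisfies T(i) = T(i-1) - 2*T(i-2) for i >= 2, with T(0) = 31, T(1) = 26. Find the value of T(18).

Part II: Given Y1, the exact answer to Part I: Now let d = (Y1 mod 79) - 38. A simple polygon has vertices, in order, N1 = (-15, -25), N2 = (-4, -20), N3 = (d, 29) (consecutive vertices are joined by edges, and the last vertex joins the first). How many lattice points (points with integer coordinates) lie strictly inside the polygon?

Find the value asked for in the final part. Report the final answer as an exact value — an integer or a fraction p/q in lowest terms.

Part I: T(2) = 1*(26) - 2*(31) = -36; iterating: T(2)=-36, T(3)=-88, T(4)=-16, T(5)=160, T(6)=192, T(7)=-128, T(8)=-512, T(9)=-256, T(10)=768, T(11)=1280, T(12)=-256, T(13)=-2816, T(14)=-2304, T(15)=3328, T(16)=7936, T(17)=1280, T(18)=-14592; answer -14592
Part II: Y1 = -14592; d = -15; cross terms: (-15*-20 - -4*-25)=200, (-4*29 - -15*-20)=-416, (-15*-25 - -15*29)=810; twice the area = |594| = 594; area = 297; boundary points = 1 + 1 + 54 = 56; strictly interior points = area - boundary/2 + 1 = 270; answer 270

270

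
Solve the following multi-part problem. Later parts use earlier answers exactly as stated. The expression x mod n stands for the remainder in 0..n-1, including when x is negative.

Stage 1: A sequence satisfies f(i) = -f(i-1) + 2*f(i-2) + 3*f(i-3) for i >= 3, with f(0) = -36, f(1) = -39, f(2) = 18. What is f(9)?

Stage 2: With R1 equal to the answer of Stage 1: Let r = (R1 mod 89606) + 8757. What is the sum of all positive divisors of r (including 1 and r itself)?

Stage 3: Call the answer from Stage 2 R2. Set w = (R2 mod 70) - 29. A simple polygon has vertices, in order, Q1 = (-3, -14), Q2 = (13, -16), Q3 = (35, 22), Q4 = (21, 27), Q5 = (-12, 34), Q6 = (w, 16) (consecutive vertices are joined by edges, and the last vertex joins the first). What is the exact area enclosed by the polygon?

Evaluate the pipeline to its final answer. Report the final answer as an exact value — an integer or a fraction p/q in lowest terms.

Stage 1: f(3) = -1*(18) + 2*(-39) + 3*(-36) = -204; iterating: f(3)=-204, f(4)=123, f(5)=-477, f(6)=111, f(7)=-696, f(8)=-513, f(9)=-546; answer -546
Stage 2: R1 = -546; r = 97817; 97817 = 29 * 3373; sigma = (1 + 29) * (1 + 3373) = 30 * 3374 = 101220; answer 101220
Stage 3: R2 = 101220; w = -29; cross terms: (-3*-16 - 13*-14)=230, (13*22 - 35*-16)=846, (35*27 - 21*22)=483, (21*34 - -12*27)=1038, (-12*16 - -29*34)=794, (-29*-14 - -3*16)=454; twice the area = |3845| = 3845; area = 3845/2; answer 3845/2

3845/2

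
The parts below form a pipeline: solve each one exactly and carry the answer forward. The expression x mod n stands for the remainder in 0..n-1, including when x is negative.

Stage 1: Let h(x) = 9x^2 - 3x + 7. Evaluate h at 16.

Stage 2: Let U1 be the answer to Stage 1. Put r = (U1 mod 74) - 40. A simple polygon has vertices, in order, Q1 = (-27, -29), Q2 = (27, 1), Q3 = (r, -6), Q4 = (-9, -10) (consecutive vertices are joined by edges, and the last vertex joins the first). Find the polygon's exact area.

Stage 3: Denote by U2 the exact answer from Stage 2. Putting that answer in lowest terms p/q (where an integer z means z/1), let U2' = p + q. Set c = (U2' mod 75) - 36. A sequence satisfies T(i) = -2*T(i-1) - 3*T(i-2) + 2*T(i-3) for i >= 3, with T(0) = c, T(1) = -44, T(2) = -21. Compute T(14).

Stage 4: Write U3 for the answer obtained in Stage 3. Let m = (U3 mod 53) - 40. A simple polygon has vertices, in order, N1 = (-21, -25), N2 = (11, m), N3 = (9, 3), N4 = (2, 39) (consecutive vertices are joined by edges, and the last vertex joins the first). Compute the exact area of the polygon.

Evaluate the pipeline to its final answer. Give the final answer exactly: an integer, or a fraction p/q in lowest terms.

Stage 1: 9*(16)^2 - 3*(16)^1 + 7 = (2304) + (-48) + (7) = 2263; answer 2263
Stage 2: U1 = 2263; r = 3; cross terms: (-27*1 - 27*-29)=756, (27*-6 - 3*1)=-165, (3*-10 - -9*-6)=-84, (-9*-29 - -27*-10)=-9; twice the area = |498| = 498; area = 249; answer 249
Stage 3: U2 = 249; threaded value p + q = 250; c = -11; T(3) = -2*(-21) - 3*(-44) + 2*(-11) = 152; iterating: T(3)=152, T(4)=-329, T(5)=160, T(6)=971, T(7)=-3080, T(8)=3567, T(9)=4048, T(10)=-24957, T(11)=44904, T(12)=-6841, T(13)=-170944, T(14)=452219; answer 452219
Stage 4: U3 = 452219; m = -17; cross terms: (-21*-17 - 11*-25)=632, (11*3 - 9*-17)=186, (9*39 - 2*3)=345, (2*-25 - -21*39)=769; twice the area = |1932| = 1932; area = 966; answer 966

966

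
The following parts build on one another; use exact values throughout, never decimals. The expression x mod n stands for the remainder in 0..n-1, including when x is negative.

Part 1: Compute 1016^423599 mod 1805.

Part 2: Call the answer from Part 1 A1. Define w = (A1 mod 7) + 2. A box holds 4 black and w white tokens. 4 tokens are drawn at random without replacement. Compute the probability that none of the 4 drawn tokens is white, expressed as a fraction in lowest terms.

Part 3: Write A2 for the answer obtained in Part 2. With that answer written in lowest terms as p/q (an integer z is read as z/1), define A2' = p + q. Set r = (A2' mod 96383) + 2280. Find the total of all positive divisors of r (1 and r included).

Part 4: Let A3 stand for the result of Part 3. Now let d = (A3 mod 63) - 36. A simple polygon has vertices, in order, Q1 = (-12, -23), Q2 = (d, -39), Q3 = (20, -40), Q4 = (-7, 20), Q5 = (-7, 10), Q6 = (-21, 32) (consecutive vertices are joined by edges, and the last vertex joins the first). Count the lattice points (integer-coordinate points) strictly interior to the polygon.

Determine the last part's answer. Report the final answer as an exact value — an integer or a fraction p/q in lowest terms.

Part 1: squarings mod 1805: 1016^1=1016, 1016^2=1601, 1016^4=101, 1016^8=1176, 1016^16=346, 1016^32=586, 1016^64=446, 1016^128=366, 1016^256=386, 1016^512=986, 1016^1024=1106, 1016^2048=1251, 1016^4096=66, 1016^8192=746, 1016^16384=576, 1016^32768=1461, 1016^65536=1011, 1016^131072=491, 1016^262144=1016; 1016^423599 = 1016^1 * 1016^2 * 1016^4 * 1016^8 * 1016^32 * 1016^128 * 1016^512 * 1016^1024 * 1016^4096 * 1016^8192 * 1016^16384 * 1016^131072 * 1016^262144 = 586 (mod 1805); answer 586
Part 2: A1 = 586; w = 7; total draws C(11,4) = 330; favorable C(4,4) = 1; P = 1/330; answer 1/330
Part 3: A2 = 1/330; threaded value p + q = 331; r = 2611; 2611 = 7 * 373; sigma = (1 + 7) * (1 + 373) = 8 * 374 = 2992; answer 2992
Part 4: A3 = 2992; d = -5; cross terms: (-12*-39 - -5*-23)=353, (-5*-40 - 20*-39)=980, (20*20 - -7*-40)=120, (-7*10 - -7*20)=70, (-7*32 - -21*10)=-14, (-21*-23 - -12*32)=867; twice the area = |2376| = 2376; area = 1188; boundary points = 1 + 1 + 3 + 10 + 2 + 1 = 18; strictly interior points = area - boundary/2 + 1 = 1180; answer 1180

1180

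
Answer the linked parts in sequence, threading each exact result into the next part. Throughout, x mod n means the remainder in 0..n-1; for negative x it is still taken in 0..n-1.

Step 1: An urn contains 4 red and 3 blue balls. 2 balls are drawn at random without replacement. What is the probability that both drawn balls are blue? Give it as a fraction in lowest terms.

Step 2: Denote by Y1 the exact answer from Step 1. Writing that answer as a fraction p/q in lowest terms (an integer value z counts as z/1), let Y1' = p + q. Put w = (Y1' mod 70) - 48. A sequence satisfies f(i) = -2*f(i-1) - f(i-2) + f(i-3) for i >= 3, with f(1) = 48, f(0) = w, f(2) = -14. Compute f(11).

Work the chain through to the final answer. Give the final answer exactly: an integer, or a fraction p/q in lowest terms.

3030

Step 1: total draws C(7,2) = 21; favorable C(3,2) = 3; P = 1/7; answer 1/7
Step 2: Y1 = 1/7; threaded value p + q = 8; w = -40; f(3) = -2*(-14) - 1*(48) + 1*(-40) = -60; iterating: f(3)=-60, f(4)=182, f(5)=-318, f(6)=394, f(7)=-288, f(8)=-136, f(9)=954, f(10)=-2060, f(11)=3030; answer 3030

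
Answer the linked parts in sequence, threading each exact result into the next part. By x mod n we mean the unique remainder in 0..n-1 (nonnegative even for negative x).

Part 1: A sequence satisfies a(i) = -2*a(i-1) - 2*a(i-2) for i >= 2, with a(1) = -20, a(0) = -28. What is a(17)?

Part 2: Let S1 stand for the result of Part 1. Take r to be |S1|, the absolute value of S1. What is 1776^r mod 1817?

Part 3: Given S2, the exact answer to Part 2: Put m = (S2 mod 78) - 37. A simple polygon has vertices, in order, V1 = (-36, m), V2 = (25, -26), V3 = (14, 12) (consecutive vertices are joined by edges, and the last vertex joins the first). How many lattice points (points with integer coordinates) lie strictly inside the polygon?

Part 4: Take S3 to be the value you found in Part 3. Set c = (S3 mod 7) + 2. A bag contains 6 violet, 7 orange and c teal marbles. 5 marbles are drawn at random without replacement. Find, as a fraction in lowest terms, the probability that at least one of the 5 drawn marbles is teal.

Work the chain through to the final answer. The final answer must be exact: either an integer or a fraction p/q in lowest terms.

79/112

Part 1: a(2) = -2*(-20) - 2*(-28) = 96; iterating: a(2)=96, a(3)=-152, a(4)=112, a(5)=80, a(6)=-384, a(7)=608, a(8)=-448, a(9)=-320, a(10)=1536, a(11)=-2432, a(12)=1792, a(13)=1280, a(14)=-6144, a(15)=9728, a(16)=-7168, a(17)=-5120; answer -5120
Part 2: S1 = -5120; r = 5120; squarings mod 1817: 1776^1=1776, 1776^2=1681, 1776^4=326, 1776^8=890, 1776^16=1705, 1776^32=1642, 1776^64=1553, 1776^128=650, 1776^256=956, 1776^512=1802, 1776^1024=225, 1776^2048=1566, 1776^4096=1223; 1776^5120 = 1776^1024 * 1776^4096 = 808 (mod 1817); answer 808
Part 3: S2 = 808; m = -9; cross terms: (-36*-26 - 25*-9)=1161, (25*12 - 14*-26)=664, (14*-9 - -36*12)=306; twice the area = |2131| = 2131; area = 2131/2; boundary points = 1 + 1 + 1 = 3; strictly interior points = area - boundary/2 + 1 = 1065; answer 1065
Part 4: S3 = 1065; c = 3; total draws C(16,5) = 4368; complement C(13,5) = 1287; favorable 4368 - 1287 = 3081; P = 79/112; answer 79/112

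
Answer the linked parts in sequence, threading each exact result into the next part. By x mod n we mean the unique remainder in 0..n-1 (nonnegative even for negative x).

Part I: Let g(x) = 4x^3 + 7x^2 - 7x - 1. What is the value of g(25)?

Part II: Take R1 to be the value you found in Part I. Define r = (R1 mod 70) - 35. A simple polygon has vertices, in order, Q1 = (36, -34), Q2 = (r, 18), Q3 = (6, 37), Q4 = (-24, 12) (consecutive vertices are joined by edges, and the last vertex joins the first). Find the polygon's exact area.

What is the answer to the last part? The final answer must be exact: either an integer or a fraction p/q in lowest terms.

Part I: 4*(25)^3 + 7*(25)^2 - 7*(25)^1 - 1 = (62500) + (4375) + (-175) + (-1) = 66699; answer 66699
Part II: R1 = 66699; r = 24; cross terms: (36*18 - 24*-34)=1464, (24*37 - 6*18)=780, (6*12 - -24*37)=960, (-24*-34 - 36*12)=384; twice the area = |3588| = 3588; area = 1794; answer 1794

1794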